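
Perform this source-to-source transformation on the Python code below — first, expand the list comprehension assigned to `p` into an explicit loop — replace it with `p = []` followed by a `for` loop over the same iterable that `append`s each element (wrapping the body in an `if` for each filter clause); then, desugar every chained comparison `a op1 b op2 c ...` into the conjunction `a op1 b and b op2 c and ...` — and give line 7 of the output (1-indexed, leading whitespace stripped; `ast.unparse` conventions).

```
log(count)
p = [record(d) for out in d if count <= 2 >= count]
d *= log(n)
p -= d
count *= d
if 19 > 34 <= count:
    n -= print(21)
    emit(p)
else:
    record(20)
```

Transformed code:
log(count)
p = []
for out in d:
    if count <= 2 and 2 >= count:
        p.append(record(d))
d *= log(n)
p -= d
count *= d
if 19 > 34 and 34 <= count:
    n -= print(21)
    emit(p)
else:
    record(20)

p -= d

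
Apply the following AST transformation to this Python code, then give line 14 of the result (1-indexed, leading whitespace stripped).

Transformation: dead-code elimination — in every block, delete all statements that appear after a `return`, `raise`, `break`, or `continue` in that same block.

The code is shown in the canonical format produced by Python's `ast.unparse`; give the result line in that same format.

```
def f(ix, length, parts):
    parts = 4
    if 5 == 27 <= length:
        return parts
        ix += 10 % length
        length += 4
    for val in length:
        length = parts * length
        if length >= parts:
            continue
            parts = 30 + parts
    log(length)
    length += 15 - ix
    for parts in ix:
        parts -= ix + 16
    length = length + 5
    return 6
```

return 6

Transformed code:
def f(ix, length, parts):
    parts = 4
    if 5 == 27 <= length:
        return parts
    for val in length:
        length = parts * length
        if length >= parts:
            continue
    log(length)
    length += 15 - ix
    for parts in ix:
        parts -= ix + 16
    length = length + 5
    return 6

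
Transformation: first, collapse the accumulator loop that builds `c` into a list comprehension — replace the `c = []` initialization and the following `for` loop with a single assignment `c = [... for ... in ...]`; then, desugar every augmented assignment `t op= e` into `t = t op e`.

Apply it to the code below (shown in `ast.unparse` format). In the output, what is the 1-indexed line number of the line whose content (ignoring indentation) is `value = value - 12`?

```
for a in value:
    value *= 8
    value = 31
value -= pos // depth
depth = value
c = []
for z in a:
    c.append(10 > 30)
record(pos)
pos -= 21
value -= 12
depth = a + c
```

9

Transformed code:
for a in value:
    value = value * 8
    value = 31
value = value - pos // depth
depth = value
c = [10 > 30 for z in a]
record(pos)
pos = pos - 21
value = value - 12
depth = a + c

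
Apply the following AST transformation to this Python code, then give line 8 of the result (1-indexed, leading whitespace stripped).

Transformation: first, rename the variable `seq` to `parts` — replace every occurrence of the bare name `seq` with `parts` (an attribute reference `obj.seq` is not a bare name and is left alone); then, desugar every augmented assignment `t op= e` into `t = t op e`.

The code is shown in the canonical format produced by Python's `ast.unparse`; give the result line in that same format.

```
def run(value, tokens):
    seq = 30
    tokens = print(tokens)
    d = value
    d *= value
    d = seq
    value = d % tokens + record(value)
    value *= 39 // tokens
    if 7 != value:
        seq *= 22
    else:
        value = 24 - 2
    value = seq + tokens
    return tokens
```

value = value * (39 // tokens)

Transformed code:
def run(value, tokens):
    parts = 30
    tokens = print(tokens)
    d = value
    d = d * value
    d = parts
    value = d % tokens + record(value)
    value = value * (39 // tokens)
    if 7 != value:
        parts = parts * 22
    else:
        value = 24 - 2
    value = parts + tokens
    return tokens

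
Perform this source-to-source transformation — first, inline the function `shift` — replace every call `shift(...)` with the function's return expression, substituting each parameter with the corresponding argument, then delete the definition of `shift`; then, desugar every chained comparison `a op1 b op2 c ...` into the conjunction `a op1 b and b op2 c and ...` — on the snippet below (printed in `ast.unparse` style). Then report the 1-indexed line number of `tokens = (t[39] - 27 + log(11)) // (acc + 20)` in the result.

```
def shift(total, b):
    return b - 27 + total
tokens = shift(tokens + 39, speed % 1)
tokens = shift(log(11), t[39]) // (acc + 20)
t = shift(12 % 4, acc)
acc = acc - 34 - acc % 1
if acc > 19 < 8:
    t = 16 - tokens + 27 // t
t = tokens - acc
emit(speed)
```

Transformed code:
tokens = speed % 1 - 27 + (tokens + 39)
tokens = (t[39] - 27 + log(11)) // (acc + 20)
t = acc - 27 + 12 % 4
acc = acc - 34 - acc % 1
if acc > 19 and 19 < 8:
    t = 16 - tokens + 27 // t
t = tokens - acc
emit(speed)

2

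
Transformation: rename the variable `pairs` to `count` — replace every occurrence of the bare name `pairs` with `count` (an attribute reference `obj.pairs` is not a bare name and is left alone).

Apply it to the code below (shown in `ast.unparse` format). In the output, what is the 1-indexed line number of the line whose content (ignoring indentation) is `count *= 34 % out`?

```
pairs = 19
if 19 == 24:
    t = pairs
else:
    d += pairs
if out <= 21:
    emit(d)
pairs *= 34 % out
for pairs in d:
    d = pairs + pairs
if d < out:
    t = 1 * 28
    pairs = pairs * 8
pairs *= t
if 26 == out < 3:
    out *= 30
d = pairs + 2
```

Transformed code:
count = 19
if 19 == 24:
    t = count
else:
    d += count
if out <= 21:
    emit(d)
count *= 34 % out
for count in d:
    d = count + count
if d < out:
    t = 1 * 28
    count = count * 8
count *= t
if 26 == out < 3:
    out *= 30
d = count + 2

8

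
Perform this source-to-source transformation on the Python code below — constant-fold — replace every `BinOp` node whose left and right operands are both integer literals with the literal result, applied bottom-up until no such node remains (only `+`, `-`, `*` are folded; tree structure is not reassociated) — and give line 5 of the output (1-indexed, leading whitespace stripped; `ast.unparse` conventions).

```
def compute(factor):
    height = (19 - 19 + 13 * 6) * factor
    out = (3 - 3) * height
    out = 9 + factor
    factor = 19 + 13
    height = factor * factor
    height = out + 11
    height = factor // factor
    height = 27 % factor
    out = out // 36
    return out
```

factor = 32

Transformed code:
def compute(factor):
    height = 78 * factor
    out = 0 * height
    out = 9 + factor
    factor = 32
    height = factor * factor
    height = out + 11
    height = factor // factor
    height = 27 % factor
    out = out // 36
    return out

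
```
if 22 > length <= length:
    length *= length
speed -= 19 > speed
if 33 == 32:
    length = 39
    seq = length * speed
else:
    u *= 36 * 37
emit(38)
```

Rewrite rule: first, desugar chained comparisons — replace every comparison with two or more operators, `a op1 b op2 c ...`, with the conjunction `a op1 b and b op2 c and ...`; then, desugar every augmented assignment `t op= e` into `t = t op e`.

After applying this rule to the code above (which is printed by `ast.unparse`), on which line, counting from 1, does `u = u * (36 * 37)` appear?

8

Transformed code:
if 22 > length and length <= length:
    length = length * length
speed = speed - (19 > speed)
if 33 == 32:
    length = 39
    seq = length * speed
else:
    u = u * (36 * 37)
emit(38)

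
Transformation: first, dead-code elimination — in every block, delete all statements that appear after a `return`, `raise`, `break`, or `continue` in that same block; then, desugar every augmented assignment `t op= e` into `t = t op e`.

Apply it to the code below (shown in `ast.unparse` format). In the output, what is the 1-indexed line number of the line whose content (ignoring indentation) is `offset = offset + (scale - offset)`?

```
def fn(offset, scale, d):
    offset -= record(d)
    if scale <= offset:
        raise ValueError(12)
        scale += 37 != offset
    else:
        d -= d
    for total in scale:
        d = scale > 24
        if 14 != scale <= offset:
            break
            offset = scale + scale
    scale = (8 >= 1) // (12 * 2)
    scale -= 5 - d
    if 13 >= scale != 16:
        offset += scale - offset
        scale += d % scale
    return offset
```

14

Transformed code:
def fn(offset, scale, d):
    offset = offset - record(d)
    if scale <= offset:
        raise ValueError(12)
    else:
        d = d - d
    for total in scale:
        d = scale > 24
        if 14 != scale <= offset:
            break
    scale = (8 >= 1) // (12 * 2)
    scale = scale - (5 - d)
    if 13 >= scale != 16:
        offset = offset + (scale - offset)
        scale = scale + d % scale
    return offset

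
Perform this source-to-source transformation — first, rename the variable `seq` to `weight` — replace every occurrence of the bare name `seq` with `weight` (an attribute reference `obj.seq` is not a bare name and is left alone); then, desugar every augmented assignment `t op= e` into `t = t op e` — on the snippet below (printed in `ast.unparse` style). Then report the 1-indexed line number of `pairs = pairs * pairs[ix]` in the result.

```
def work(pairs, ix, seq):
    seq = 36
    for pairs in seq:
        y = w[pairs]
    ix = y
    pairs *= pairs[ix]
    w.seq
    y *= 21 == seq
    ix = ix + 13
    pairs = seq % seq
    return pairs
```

6

Transformed code:
def work(pairs, ix, weight):
    weight = 36
    for pairs in weight:
        y = w[pairs]
    ix = y
    pairs = pairs * pairs[ix]
    w.seq
    y = y * (21 == weight)
    ix = ix + 13
    pairs = weight % weight
    return pairs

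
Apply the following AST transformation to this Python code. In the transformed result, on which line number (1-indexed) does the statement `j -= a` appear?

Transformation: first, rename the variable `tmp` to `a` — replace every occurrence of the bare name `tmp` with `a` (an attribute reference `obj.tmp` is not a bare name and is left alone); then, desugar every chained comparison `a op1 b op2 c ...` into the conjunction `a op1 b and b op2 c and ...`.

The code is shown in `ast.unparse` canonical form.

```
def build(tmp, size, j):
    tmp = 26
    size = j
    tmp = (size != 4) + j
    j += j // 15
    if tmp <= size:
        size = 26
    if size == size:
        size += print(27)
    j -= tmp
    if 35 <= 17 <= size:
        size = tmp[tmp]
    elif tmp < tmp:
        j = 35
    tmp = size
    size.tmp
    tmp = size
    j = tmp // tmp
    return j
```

10

Transformed code:
def build(a, size, j):
    a = 26
    size = j
    a = (size != 4) + j
    j += j // 15
    if a <= size:
        size = 26
    if size == size:
        size += print(27)
    j -= a
    if 35 <= 17 and 17 <= size:
        size = a[a]
    elif a < a:
        j = 35
    a = size
    size.tmp
    a = size
    j = a // a
    return j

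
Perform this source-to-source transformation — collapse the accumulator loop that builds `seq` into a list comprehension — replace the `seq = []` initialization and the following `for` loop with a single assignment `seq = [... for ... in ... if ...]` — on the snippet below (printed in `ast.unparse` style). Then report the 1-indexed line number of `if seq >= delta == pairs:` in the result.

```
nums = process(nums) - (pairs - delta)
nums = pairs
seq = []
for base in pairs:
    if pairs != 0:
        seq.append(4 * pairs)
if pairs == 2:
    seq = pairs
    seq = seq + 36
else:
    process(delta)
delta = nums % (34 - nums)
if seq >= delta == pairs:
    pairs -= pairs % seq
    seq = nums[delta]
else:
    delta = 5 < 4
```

10

Transformed code:
nums = process(nums) - (pairs - delta)
nums = pairs
seq = [4 * pairs for base in pairs if pairs != 0]
if pairs == 2:
    seq = pairs
    seq = seq + 36
else:
    process(delta)
delta = nums % (34 - nums)
if seq >= delta == pairs:
    pairs -= pairs % seq
    seq = nums[delta]
else:
    delta = 5 < 4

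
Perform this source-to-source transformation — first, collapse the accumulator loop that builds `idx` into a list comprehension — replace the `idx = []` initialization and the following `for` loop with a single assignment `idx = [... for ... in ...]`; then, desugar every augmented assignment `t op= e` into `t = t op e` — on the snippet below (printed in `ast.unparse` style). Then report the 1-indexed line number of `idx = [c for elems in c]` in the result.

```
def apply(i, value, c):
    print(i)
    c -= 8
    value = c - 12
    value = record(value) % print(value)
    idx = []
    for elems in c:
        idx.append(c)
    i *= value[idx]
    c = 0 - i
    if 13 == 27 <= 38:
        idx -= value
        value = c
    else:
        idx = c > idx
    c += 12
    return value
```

6

Transformed code:
def apply(i, value, c):
    print(i)
    c = c - 8
    value = c - 12
    value = record(value) % print(value)
    idx = [c for elems in c]
    i = i * value[idx]
    c = 0 - i
    if 13 == 27 <= 38:
        idx = idx - value
        value = c
    else:
        idx = c > idx
    c = c + 12
    return value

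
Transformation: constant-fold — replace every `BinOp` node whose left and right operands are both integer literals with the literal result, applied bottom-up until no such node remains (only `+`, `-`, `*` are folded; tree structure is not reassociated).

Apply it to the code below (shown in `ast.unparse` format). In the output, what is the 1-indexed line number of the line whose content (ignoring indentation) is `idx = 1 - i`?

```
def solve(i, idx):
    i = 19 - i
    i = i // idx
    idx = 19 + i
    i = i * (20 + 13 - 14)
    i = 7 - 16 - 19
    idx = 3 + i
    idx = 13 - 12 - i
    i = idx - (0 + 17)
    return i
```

Transformed code:
def solve(i, idx):
    i = 19 - i
    i = i // idx
    idx = 19 + i
    i = i * 19
    i = -28
    idx = 3 + i
    idx = 1 - i
    i = idx - 17
    return i

8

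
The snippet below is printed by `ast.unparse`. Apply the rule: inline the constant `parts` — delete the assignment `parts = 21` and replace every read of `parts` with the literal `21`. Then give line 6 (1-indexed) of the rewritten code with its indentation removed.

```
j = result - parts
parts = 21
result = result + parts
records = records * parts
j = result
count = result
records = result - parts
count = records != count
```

Transformed code:
j = result - 21
result = result + 21
records = records * 21
j = result
count = result
records = result - 21
count = records != count

records = result - 21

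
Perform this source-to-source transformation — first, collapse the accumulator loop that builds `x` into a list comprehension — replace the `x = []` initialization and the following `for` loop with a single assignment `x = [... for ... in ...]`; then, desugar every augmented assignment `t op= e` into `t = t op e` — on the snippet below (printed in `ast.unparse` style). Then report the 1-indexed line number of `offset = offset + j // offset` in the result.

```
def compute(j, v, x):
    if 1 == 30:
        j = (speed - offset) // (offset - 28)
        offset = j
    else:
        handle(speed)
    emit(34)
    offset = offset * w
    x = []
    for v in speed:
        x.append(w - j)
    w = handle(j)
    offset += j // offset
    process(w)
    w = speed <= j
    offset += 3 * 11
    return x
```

11

Transformed code:
def compute(j, v, x):
    if 1 == 30:
        j = (speed - offset) // (offset - 28)
        offset = j
    else:
        handle(speed)
    emit(34)
    offset = offset * w
    x = [w - j for v in speed]
    w = handle(j)
    offset = offset + j // offset
    process(w)
    w = speed <= j
    offset = offset + 3 * 11
    return x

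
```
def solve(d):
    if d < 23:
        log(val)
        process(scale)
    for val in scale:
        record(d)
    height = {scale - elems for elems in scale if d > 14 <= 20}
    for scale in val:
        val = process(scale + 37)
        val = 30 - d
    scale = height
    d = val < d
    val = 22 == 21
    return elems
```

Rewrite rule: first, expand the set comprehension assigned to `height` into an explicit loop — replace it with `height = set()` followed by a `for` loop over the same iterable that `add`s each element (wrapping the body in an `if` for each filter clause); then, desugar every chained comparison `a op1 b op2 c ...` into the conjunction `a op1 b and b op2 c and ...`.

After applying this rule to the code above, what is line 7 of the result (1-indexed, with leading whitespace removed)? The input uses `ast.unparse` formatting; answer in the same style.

Transformed code:
def solve(d):
    if d < 23:
        log(val)
        process(scale)
    for val in scale:
        record(d)
    height = set()
    for elems in scale:
        if d > 14 and 14 <= 20:
            height.add(scale - elems)
    for scale in val:
        val = process(scale + 37)
        val = 30 - d
    scale = height
    d = val < d
    val = 22 == 21
    return elems

height = set()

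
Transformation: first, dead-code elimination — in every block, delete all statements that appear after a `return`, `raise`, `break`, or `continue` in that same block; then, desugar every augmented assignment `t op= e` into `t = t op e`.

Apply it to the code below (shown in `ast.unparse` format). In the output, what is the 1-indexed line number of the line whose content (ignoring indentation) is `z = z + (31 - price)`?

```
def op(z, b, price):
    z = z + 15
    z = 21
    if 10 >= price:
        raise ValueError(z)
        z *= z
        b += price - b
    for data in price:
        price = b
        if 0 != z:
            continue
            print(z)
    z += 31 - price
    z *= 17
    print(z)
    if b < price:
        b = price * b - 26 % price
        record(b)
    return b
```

10

Transformed code:
def op(z, b, price):
    z = z + 15
    z = 21
    if 10 >= price:
        raise ValueError(z)
    for data in price:
        price = b
        if 0 != z:
            continue
    z = z + (31 - price)
    z = z * 17
    print(z)
    if b < price:
        b = price * b - 26 % price
        record(b)
    return b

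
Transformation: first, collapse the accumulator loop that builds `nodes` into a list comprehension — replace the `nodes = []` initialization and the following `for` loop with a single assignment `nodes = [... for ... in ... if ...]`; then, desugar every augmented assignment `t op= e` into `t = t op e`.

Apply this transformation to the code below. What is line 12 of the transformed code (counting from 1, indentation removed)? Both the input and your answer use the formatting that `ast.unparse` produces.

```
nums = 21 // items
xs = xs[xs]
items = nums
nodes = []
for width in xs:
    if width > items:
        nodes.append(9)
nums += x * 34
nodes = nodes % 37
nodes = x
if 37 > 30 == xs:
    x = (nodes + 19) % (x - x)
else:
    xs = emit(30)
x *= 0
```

x = x * 0

Transformed code:
nums = 21 // items
xs = xs[xs]
items = nums
nodes = [9 for width in xs if width > items]
nums = nums + x * 34
nodes = nodes % 37
nodes = x
if 37 > 30 == xs:
    x = (nodes + 19) % (x - x)
else:
    xs = emit(30)
x = x * 0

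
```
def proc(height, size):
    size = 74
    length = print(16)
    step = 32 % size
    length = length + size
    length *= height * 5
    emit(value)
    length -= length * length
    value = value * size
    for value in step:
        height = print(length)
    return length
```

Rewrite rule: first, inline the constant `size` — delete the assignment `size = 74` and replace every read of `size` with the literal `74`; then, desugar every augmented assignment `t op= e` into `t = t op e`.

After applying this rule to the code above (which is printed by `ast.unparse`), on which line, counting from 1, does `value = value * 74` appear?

Transformed code:
def proc(height, size):
    length = print(16)
    step = 32 % 74
    length = length + 74
    length = length * (height * 5)
    emit(value)
    length = length - length * length
    value = value * 74
    for value in step:
        height = print(length)
    return length

8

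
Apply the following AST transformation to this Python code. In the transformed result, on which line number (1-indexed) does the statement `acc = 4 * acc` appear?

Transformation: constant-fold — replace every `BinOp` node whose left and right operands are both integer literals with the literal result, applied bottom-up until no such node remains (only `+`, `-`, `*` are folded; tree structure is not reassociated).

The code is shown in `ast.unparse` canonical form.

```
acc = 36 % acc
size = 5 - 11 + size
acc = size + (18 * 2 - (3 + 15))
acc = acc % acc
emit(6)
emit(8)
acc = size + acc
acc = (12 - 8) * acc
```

Transformed code:
acc = 36 % acc
size = -6 + size
acc = size + 18
acc = acc % acc
emit(6)
emit(8)
acc = size + acc
acc = 4 * acc

8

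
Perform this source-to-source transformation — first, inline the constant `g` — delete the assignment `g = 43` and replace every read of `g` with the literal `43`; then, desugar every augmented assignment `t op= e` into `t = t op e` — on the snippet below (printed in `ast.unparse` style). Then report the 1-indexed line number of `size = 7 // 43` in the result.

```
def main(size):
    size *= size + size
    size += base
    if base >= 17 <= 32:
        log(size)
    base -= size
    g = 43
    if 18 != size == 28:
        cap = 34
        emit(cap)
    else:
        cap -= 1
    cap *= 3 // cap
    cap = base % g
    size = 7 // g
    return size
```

14

Transformed code:
def main(size):
    size = size * (size + size)
    size = size + base
    if base >= 17 <= 32:
        log(size)
    base = base - size
    if 18 != size == 28:
        cap = 34
        emit(cap)
    else:
        cap = cap - 1
    cap = cap * (3 // cap)
    cap = base % 43
    size = 7 // 43
    return size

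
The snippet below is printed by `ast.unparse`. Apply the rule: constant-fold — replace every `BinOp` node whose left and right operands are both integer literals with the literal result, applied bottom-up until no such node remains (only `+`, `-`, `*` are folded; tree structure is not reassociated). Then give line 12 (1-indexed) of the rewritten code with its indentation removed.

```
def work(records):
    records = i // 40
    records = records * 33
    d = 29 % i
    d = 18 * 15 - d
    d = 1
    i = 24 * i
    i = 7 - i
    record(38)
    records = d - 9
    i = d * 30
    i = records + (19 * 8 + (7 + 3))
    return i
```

Transformed code:
def work(records):
    records = i // 40
    records = records * 33
    d = 29 % i
    d = 270 - d
    d = 1
    i = 24 * i
    i = 7 - i
    record(38)
    records = d - 9
    i = d * 30
    i = records + 162
    return i

i = records + 162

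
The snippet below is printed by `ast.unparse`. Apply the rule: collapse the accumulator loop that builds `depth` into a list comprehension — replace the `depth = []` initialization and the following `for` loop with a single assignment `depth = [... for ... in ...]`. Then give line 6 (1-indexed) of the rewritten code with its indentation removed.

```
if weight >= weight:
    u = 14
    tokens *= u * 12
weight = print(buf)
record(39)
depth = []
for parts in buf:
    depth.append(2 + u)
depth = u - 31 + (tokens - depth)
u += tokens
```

Transformed code:
if weight >= weight:
    u = 14
    tokens *= u * 12
weight = print(buf)
record(39)
depth = [2 + u for parts in buf]
depth = u - 31 + (tokens - depth)
u += tokens

depth = [2 + u for parts in buf]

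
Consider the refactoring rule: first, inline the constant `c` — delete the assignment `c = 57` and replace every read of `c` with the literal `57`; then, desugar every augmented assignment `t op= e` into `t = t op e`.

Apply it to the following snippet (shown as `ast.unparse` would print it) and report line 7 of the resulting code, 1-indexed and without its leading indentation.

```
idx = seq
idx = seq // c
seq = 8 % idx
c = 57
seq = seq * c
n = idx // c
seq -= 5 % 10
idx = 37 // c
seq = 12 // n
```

Transformed code:
idx = seq
idx = seq // 57
seq = 8 % idx
seq = seq * 57
n = idx // 57
seq = seq - 5 % 10
idx = 37 // 57
seq = 12 // n

idx = 37 // 57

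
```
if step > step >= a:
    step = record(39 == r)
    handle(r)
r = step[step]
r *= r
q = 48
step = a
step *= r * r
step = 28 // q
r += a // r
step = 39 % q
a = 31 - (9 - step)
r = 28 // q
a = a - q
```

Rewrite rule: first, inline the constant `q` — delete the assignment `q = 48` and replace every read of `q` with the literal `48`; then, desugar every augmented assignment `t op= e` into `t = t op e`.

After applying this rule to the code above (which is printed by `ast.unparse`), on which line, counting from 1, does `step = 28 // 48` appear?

8

Transformed code:
if step > step >= a:
    step = record(39 == r)
    handle(r)
r = step[step]
r = r * r
step = a
step = step * (r * r)
step = 28 // 48
r = r + a // r
step = 39 % 48
a = 31 - (9 - step)
r = 28 // 48
a = a - 48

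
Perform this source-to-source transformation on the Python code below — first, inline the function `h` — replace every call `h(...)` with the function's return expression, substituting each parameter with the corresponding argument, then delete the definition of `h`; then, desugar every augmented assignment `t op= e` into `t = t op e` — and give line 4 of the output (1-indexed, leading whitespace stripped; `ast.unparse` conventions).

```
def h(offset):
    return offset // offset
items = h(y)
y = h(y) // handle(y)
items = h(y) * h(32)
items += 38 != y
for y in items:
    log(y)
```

items = items + (38 != y)

Transformed code:
items = y // y
y = y // y // handle(y)
items = y // y * (32 // 32)
items = items + (38 != y)
for y in items:
    log(y)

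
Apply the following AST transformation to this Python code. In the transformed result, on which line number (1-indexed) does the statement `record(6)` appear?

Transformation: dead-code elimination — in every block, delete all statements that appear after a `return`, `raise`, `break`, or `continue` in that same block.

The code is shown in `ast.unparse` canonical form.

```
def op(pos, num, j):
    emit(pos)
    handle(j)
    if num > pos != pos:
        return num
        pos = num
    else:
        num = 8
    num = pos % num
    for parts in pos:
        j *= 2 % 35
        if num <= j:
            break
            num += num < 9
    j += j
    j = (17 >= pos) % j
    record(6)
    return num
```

15

Transformed code:
def op(pos, num, j):
    emit(pos)
    handle(j)
    if num > pos != pos:
        return num
    else:
        num = 8
    num = pos % num
    for parts in pos:
        j *= 2 % 35
        if num <= j:
            break
    j += j
    j = (17 >= pos) % j
    record(6)
    return num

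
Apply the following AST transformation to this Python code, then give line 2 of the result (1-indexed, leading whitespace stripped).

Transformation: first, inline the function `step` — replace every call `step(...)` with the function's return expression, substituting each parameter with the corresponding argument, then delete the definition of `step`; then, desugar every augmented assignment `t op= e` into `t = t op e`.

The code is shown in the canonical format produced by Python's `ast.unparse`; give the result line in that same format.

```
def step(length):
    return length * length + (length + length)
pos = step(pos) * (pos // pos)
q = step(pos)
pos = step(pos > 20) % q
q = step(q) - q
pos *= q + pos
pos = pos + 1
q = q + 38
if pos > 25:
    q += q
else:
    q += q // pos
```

Transformed code:
pos = (pos * pos + (pos + pos)) * (pos // pos)
q = pos * pos + (pos + pos)
pos = ((pos > 20) * (pos > 20) + ((pos > 20) + (pos > 20))) % q
q = q * q + (q + q) - q
pos = pos * (q + pos)
pos = pos + 1
q = q + 38
if pos > 25:
    q = q + q
else:
    q = q + q // pos

q = pos * pos + (pos + pos)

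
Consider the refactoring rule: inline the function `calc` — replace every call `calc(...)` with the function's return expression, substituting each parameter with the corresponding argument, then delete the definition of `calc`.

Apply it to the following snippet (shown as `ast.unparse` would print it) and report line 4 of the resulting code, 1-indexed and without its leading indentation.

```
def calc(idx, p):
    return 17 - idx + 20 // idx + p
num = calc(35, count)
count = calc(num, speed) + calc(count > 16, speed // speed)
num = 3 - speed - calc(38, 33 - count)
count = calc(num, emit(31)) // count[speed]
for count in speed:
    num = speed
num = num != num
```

Transformed code:
num = 17 - 35 + 20 // 35 + count
count = 17 - num + 20 // num + speed + (17 - (count > 16) + 20 // (count > 16) + speed // speed)
num = 3 - speed - (17 - 38 + 20 // 38 + (33 - count))
count = (17 - num + 20 // num + emit(31)) // count[speed]
for count in speed:
    num = speed
num = num != num

count = (17 - num + 20 // num + emit(31)) // count[speed]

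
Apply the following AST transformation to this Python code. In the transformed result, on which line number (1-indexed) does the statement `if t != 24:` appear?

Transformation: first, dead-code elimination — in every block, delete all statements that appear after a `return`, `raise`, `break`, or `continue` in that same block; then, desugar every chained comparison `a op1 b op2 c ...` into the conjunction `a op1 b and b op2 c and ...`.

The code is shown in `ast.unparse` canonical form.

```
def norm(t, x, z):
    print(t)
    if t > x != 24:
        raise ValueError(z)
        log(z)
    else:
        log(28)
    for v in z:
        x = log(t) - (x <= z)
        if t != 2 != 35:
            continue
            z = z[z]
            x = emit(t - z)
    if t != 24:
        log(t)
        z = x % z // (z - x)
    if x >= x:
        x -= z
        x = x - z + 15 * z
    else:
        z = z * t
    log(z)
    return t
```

11

Transformed code:
def norm(t, x, z):
    print(t)
    if t > x and x != 24:
        raise ValueError(z)
    else:
        log(28)
    for v in z:
        x = log(t) - (x <= z)
        if t != 2 and 2 != 35:
            continue
    if t != 24:
        log(t)
        z = x % z // (z - x)
    if x >= x:
        x -= z
        x = x - z + 15 * z
    else:
        z = z * t
    log(z)
    return t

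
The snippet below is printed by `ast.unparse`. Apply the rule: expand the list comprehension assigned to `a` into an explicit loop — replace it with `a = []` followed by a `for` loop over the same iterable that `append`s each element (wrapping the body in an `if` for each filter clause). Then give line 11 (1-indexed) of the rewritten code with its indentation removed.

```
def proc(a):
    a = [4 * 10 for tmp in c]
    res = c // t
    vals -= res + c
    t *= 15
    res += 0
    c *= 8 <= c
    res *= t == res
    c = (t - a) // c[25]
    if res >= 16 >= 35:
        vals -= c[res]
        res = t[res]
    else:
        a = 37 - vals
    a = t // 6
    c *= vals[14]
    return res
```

Transformed code:
def proc(a):
    a = []
    for tmp in c:
        a.append(4 * 10)
    res = c // t
    vals -= res + c
    t *= 15
    res += 0
    c *= 8 <= c
    res *= t == res
    c = (t - a) // c[25]
    if res >= 16 >= 35:
        vals -= c[res]
        res = t[res]
    else:
        a = 37 - vals
    a = t // 6
    c *= vals[14]
    return res

c = (t - a) // c[25]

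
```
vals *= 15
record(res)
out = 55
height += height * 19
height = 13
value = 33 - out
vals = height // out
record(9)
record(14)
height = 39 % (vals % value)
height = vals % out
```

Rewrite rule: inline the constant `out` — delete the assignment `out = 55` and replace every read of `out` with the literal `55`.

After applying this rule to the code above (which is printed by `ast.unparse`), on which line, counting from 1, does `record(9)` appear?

Transformed code:
vals *= 15
record(res)
height += height * 19
height = 13
value = 33 - 55
vals = height // 55
record(9)
record(14)
height = 39 % (vals % value)
height = vals % 55

7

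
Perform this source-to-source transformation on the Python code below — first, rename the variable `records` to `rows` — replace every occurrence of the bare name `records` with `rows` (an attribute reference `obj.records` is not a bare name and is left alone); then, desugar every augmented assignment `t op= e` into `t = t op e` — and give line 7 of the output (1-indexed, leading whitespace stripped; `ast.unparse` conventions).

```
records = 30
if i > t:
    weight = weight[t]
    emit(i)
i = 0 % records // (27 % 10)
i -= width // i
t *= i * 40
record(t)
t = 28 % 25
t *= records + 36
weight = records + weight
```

Transformed code:
rows = 30
if i > t:
    weight = weight[t]
    emit(i)
i = 0 % rows // (27 % 10)
i = i - width // i
t = t * (i * 40)
record(t)
t = 28 % 25
t = t * (rows + 36)
weight = rows + weight

t = t * (i * 40)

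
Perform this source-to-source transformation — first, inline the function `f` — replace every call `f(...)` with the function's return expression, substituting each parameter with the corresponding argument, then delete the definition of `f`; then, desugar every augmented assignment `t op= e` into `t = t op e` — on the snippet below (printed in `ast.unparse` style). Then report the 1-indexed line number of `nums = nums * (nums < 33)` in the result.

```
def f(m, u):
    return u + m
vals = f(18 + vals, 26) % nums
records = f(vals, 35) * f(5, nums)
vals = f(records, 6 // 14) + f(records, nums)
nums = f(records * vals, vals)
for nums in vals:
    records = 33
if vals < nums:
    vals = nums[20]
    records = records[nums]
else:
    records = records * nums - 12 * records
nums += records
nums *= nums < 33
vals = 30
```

13

Transformed code:
vals = (26 + (18 + vals)) % nums
records = (35 + vals) * (nums + 5)
vals = 6 // 14 + records + (nums + records)
nums = vals + records * vals
for nums in vals:
    records = 33
if vals < nums:
    vals = nums[20]
    records = records[nums]
else:
    records = records * nums - 12 * records
nums = nums + records
nums = nums * (nums < 33)
vals = 30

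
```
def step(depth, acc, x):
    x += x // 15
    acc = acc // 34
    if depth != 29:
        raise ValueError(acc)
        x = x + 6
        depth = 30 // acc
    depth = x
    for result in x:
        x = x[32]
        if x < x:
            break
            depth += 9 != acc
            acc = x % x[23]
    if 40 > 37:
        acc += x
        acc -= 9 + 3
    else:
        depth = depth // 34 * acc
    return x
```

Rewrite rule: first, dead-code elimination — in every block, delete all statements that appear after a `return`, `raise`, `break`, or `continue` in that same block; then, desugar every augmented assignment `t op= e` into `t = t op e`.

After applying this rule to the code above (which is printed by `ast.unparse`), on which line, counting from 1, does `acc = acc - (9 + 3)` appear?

13

Transformed code:
def step(depth, acc, x):
    x = x + x // 15
    acc = acc // 34
    if depth != 29:
        raise ValueError(acc)
    depth = x
    for result in x:
        x = x[32]
        if x < x:
            break
    if 40 > 37:
        acc = acc + x
        acc = acc - (9 + 3)
    else:
        depth = depth // 34 * acc
    return x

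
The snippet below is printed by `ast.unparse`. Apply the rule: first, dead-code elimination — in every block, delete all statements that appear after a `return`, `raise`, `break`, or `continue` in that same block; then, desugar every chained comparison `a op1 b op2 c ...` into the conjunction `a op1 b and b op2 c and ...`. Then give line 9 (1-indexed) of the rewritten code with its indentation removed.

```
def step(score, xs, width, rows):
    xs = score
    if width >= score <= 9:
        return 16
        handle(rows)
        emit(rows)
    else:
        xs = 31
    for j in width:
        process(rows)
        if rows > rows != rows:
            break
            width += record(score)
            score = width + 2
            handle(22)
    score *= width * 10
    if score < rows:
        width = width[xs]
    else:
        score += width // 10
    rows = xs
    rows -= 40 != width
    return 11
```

if rows > rows and rows != rows:

Transformed code:
def step(score, xs, width, rows):
    xs = score
    if width >= score and score <= 9:
        return 16
    else:
        xs = 31
    for j in width:
        process(rows)
        if rows > rows and rows != rows:
            break
    score *= width * 10
    if score < rows:
        width = width[xs]
    else:
        score += width // 10
    rows = xs
    rows -= 40 != width
    return 11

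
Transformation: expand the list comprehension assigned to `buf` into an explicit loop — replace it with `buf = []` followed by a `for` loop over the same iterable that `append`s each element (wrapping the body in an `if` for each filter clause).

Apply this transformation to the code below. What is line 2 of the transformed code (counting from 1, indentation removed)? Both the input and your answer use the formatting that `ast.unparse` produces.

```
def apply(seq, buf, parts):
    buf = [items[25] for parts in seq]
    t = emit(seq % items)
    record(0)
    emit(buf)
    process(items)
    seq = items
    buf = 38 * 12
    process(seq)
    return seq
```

Transformed code:
def apply(seq, buf, parts):
    buf = []
    for parts in seq:
        buf.append(items[25])
    t = emit(seq % items)
    record(0)
    emit(buf)
    process(items)
    seq = items
    buf = 38 * 12
    process(seq)
    return seq

buf = []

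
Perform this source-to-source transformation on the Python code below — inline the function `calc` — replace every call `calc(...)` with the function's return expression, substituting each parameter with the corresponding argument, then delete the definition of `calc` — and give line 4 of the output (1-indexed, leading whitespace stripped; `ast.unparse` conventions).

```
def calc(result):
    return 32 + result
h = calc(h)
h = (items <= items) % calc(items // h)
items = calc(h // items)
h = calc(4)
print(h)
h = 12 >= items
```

h = 32 + 4

Transformed code:
h = 32 + h
h = (items <= items) % (32 + items // h)
items = 32 + h // items
h = 32 + 4
print(h)
h = 12 >= items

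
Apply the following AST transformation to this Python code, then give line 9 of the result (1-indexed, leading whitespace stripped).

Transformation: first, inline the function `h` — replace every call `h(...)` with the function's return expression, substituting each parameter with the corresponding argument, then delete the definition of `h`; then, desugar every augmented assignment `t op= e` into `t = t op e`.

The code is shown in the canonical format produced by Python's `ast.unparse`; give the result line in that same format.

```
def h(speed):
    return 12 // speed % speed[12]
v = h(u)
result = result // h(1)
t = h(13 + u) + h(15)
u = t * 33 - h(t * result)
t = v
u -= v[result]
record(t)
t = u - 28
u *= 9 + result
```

u = u * (9 + result)

Transformed code:
v = 12 // u % u[12]
result = result // (12 // 1 % 1[12])
t = 12 // (13 + u) % (13 + u)[12] + 12 // 15 % 15[12]
u = t * 33 - 12 // (t * result) % (t * result)[12]
t = v
u = u - v[result]
record(t)
t = u - 28
u = u * (9 + result)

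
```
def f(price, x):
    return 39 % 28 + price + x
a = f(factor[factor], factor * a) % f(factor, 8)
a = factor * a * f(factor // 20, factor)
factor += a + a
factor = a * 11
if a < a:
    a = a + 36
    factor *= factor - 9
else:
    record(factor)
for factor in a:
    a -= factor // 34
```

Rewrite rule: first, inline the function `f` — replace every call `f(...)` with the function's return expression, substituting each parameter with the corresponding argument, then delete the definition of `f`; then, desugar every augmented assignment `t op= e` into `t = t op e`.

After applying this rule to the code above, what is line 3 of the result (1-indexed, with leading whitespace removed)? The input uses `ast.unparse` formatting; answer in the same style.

factor = factor + (a + a)

Transformed code:
a = (39 % 28 + factor[factor] + factor * a) % (39 % 28 + factor + 8)
a = factor * a * (39 % 28 + factor // 20 + factor)
factor = factor + (a + a)
factor = a * 11
if a < a:
    a = a + 36
    factor = factor * (factor - 9)
else:
    record(factor)
for factor in a:
    a = a - factor // 34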